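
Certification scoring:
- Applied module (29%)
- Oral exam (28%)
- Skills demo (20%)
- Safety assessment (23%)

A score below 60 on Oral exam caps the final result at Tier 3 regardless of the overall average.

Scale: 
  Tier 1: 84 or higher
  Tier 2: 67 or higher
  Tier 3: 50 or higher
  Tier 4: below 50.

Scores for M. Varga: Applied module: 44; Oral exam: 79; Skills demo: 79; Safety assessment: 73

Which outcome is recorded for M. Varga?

Oral exam score 79 ≥ 60: minimum met.
Weighted total:
  Applied module 44 × 0.29 = 12.76
  Oral exam 79 × 0.28 = 22.12
  Skills demo 79 × 0.2 = 15.8
  Safety assessment 73 × 0.23 = 16.79
Sum = 67.47
67.47 is ≥ 67 and < 84 → Tier 2

Tier 2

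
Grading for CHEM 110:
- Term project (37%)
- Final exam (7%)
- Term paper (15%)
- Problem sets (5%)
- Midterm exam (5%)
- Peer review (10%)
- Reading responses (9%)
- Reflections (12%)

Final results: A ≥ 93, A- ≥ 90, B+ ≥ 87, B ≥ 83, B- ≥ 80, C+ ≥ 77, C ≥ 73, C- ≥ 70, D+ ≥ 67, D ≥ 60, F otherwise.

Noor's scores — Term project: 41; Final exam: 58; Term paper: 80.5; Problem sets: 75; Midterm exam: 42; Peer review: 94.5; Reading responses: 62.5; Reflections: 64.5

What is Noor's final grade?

F

Weighted total:
  Term project 41 × 0.37 = 15.17
  Final exam 58 × 0.07 = 4.06
  Term paper 80.5 × 0.15 = 12.075
  Problem sets 75 × 0.05 = 3.75
  Midterm exam 42 × 0.05 = 2.1
  Peer review 94.5 × 0.1 = 9.45
  Reading responses 62.5 × 0.09 = 5.625
  Reflections 64.5 × 0.12 = 7.74
Sum = 59.97
59.97 < 60 → F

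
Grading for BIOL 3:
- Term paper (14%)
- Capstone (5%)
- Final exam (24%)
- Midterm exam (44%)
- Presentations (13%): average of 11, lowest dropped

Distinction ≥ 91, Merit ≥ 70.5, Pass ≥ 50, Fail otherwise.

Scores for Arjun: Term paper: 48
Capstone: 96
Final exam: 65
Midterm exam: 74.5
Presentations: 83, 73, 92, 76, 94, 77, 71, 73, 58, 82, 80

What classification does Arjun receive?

Presentations: drop 58 → average of remaining 10 = 801/10 = 80.1
Weighted total:
  Term paper 48 × 0.14 = 6.72
  Capstone 96 × 0.05 = 4.8
  Final exam 65 × 0.24 = 15.6
  Midterm exam 74.5 × 0.44 = 32.78
  Presentations 80.1 × 0.13 = 10.413
Sum = 70.313
70.313 is ≥ 50 and < 70.5 → Pass

Pass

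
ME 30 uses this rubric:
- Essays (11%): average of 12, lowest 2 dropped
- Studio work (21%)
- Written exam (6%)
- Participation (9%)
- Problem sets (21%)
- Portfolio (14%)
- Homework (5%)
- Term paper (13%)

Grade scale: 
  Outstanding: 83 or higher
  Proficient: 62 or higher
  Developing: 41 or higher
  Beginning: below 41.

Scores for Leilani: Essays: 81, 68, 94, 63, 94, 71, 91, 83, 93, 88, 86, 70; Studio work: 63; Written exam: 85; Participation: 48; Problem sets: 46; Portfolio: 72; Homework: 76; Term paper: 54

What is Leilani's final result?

Essays: drop 63, 68 → average of remaining 10 = 851/10 = 85.1
Weighted total:
  Essays 85.1 × 0.11 = 9.361
  Studio work 63 × 0.21 = 13.23
  Written exam 85 × 0.06 = 5.1
  Participation 48 × 0.09 = 4.32
  Problem sets 46 × 0.21 = 9.66
  Portfolio 72 × 0.14 = 10.08
  Homework 76 × 0.05 = 3.8
  Term paper 54 × 0.13 = 7.02
Sum = 62.571
62.571 is ≥ 62 and < 83 → Proficient

Proficient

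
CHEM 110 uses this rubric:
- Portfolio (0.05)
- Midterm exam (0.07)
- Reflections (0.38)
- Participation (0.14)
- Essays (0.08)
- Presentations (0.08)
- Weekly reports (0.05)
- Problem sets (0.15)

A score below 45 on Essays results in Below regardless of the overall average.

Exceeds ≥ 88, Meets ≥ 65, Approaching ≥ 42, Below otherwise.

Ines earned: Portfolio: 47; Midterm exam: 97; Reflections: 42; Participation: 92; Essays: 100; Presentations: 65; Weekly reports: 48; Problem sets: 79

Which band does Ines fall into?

Meets

Essays score 100 ≥ 45: minimum met.
Weighted total:
  Portfolio 47 × 0.05 = 2.35
  Midterm exam 97 × 0.07 = 6.79
  Reflections 42 × 0.38 = 15.96
  Participation 92 × 0.14 = 12.88
  Essays 100 × 0.08 = 8
  Presentations 65 × 0.08 = 5.2
  Weekly reports 48 × 0.05 = 2.4
  Problem sets 79 × 0.15 = 11.85
Sum = 65.43
65.43 is ≥ 65 and < 88 → Meets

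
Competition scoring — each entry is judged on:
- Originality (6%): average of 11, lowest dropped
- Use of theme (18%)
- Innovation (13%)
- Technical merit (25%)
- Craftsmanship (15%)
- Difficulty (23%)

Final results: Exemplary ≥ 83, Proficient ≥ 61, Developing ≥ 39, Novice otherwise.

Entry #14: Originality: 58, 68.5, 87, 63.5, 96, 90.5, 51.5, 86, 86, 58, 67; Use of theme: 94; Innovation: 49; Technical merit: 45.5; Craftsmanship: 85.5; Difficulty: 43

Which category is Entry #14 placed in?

Proficient

Originality: drop 51.5 → average of remaining 10 = 760.5/10 = 76.05
Weighted total:
  Originality 76.05 × 0.06 = 4.563
  Use of theme 94 × 0.18 = 16.92
  Innovation 49 × 0.13 = 6.37
  Technical merit 45.5 × 0.25 = 11.375
  Craftsmanship 85.5 × 0.15 = 12.825
  Difficulty 43 × 0.23 = 9.89
Sum = 61.943
61.943 is ≥ 61 and < 83 → Proficient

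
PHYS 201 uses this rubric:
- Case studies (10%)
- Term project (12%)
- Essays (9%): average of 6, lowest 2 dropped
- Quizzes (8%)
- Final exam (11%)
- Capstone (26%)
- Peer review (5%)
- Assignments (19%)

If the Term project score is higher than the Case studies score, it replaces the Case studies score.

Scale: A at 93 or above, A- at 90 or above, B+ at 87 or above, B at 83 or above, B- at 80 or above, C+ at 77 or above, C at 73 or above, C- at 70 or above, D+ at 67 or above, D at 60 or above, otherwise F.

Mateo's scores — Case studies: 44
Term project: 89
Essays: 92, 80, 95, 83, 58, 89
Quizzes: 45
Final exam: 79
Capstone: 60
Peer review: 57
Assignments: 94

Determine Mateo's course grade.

Essays: drop 58, 80 → average of remaining 4 = 359/4 = 89.75
Term project (89) > Case studies (44), so Case studies counts as 89.
Weighted total:
  Case studies 89 × 0.1 = 8.9
  Term project 89 × 0.12 = 10.68
  Essays 89.75 × 0.09 = 8.0775
  Quizzes 45 × 0.08 = 3.6
  Final exam 79 × 0.11 = 8.69
  Capstone 60 × 0.26 = 15.6
  Peer review 57 × 0.05 = 2.85
  Assignments 94 × 0.19 = 17.86
Sum = 76.2575
76.2575 is ≥ 73 and < 77 → C

C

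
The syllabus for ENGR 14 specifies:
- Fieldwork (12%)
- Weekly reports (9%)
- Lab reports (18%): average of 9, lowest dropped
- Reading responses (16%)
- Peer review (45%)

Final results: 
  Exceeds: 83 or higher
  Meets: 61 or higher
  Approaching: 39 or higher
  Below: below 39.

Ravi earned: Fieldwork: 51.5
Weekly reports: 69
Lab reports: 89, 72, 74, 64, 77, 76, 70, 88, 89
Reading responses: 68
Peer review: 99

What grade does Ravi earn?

Lab reports: drop 64 → average of remaining 8 = 635/8 = 79.375
Weighted total:
  Fieldwork 51.5 × 0.12 = 6.18
  Weekly reports 69 × 0.09 = 6.21
  Lab reports 79.375 × 0.18 = 14.2875
  Reading responses 68 × 0.16 = 10.88
  Peer review 99 × 0.45 = 44.55
Sum = 82.1075
82.1075 is ≥ 61 and < 83 → Meets

Meets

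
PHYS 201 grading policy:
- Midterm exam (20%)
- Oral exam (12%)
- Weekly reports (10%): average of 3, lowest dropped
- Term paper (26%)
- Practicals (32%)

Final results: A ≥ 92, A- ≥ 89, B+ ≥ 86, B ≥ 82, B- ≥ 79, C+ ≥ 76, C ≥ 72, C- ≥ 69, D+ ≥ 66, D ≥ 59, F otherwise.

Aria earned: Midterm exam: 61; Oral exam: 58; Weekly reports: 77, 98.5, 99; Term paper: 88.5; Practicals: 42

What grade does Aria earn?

Weekly reports: drop 77 → average of remaining 2 = 197.5/2 = 98.75
Weighted total:
  Midterm exam 61 × 0.2 = 12.2
  Oral exam 58 × 0.12 = 6.96
  Weekly reports 98.75 × 0.1 = 9.875
  Term paper 88.5 × 0.26 = 23.01
  Practicals 42 × 0.32 = 13.44
Sum = 65.485
65.485 is ≥ 59 and < 66 → D

D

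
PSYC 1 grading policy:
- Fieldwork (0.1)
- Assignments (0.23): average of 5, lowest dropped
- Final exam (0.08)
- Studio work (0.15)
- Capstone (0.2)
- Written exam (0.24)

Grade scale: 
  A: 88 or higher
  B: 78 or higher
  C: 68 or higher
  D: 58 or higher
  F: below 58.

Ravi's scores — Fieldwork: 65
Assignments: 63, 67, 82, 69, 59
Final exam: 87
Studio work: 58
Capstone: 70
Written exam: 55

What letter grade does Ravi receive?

Assignments: drop 59 → average of remaining 4 = 281/4 = 70.25
Weighted total:
  Fieldwork 65 × 0.1 = 6.5
  Assignments 70.25 × 0.23 = 16.1575
  Final exam 87 × 0.08 = 6.96
  Studio work 58 × 0.15 = 8.7
  Capstone 70 × 0.2 = 14
  Written exam 55 × 0.24 = 13.2
Sum = 65.5175
65.5175 is ≥ 58 and < 68 → D

D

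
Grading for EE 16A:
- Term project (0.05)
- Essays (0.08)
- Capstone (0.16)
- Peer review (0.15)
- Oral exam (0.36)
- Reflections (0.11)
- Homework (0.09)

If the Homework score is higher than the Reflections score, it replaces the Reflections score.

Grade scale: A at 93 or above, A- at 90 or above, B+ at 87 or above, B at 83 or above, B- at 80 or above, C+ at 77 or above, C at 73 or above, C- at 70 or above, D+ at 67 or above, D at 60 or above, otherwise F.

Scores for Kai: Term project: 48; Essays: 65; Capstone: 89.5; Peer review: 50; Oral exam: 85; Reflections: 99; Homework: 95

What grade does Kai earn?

Homework (95) ≤ Reflections (99), so Reflections stays at 99.
Weighted total:
  Term project 48 × 0.05 = 2.4
  Essays 65 × 0.08 = 5.2
  Capstone 89.5 × 0.16 = 14.32
  Peer review 50 × 0.15 = 7.5
  Oral exam 85 × 0.36 = 30.6
  Reflections 99 × 0.11 = 10.89
  Homework 95 × 0.09 = 8.55
Sum = 79.46
79.46 is ≥ 77 and < 80 → C+

C+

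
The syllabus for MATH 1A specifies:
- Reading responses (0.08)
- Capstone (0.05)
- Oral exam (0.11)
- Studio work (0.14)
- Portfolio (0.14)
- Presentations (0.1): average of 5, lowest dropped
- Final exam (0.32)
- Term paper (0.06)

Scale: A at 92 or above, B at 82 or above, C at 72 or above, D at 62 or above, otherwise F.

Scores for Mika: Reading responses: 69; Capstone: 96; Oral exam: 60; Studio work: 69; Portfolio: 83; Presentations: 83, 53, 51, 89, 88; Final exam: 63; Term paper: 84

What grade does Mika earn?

Presentations: drop 51 → average of remaining 4 = 313/4 = 78.25
Weighted total:
  Reading responses 69 × 0.08 = 5.52
  Capstone 96 × 0.05 = 4.8
  Oral exam 60 × 0.11 = 6.6
  Studio work 69 × 0.14 = 9.66
  Portfolio 83 × 0.14 = 11.62
  Presentations 78.25 × 0.1 = 7.825
  Final exam 63 × 0.32 = 20.16
  Term paper 84 × 0.06 = 5.04
Sum = 71.225
71.225 is ≥ 62 and < 72 → D

D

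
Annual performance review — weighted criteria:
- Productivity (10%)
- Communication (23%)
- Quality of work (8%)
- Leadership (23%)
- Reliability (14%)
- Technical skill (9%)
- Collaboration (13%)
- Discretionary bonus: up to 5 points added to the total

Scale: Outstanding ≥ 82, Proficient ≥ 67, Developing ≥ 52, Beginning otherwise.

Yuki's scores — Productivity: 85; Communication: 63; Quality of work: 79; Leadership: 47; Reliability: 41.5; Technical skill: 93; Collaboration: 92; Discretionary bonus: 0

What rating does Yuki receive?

Weighted total:
  Productivity 85 × 0.1 = 8.5
  Communication 63 × 0.23 = 14.49
  Quality of work 79 × 0.08 = 6.32
  Leadership 47 × 0.23 = 10.81
  Reliability 41.5 × 0.14 = 5.81
  Technical skill 93 × 0.09 = 8.37
  Collaboration 92 × 0.13 = 11.96
Sum = 66.26
Discretionary bonus: 66.26 + 0 = 66.26
66.26 is ≥ 52 and < 67 → Developing

Developing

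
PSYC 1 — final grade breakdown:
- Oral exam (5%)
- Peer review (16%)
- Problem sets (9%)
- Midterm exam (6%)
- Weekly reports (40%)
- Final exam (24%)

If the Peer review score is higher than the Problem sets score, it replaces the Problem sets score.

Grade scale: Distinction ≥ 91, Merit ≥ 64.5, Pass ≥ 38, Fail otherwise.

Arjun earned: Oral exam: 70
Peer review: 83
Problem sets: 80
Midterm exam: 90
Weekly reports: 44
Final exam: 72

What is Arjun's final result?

Merit

Peer review (83) > Problem sets (80), so Problem sets counts as 83.
Weighted total:
  Oral exam 70 × 0.05 = 3.5
  Peer review 83 × 0.16 = 13.28
  Problem sets 83 × 0.09 = 7.47
  Midterm exam 90 × 0.06 = 5.4
  Weekly reports 44 × 0.4 = 17.6
  Final exam 72 × 0.24 = 17.28
Sum = 64.53
64.53 is ≥ 64.5 and < 91 → Merit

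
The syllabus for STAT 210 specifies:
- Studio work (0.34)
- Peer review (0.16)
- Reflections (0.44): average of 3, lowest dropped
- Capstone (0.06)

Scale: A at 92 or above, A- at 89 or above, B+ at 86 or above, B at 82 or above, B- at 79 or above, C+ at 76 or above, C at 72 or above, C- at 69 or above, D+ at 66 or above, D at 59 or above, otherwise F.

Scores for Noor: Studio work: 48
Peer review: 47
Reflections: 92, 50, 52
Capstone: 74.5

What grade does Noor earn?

D

Reflections: drop 50 → average of remaining 2 = 144/2 = 72
Weighted total:
  Studio work 48 × 0.34 = 16.32
  Peer review 47 × 0.16 = 7.52
  Reflections 72 × 0.44 = 31.68
  Capstone 74.5 × 0.06 = 4.47
Sum = 59.99
59.99 is ≥ 59 and < 66 → D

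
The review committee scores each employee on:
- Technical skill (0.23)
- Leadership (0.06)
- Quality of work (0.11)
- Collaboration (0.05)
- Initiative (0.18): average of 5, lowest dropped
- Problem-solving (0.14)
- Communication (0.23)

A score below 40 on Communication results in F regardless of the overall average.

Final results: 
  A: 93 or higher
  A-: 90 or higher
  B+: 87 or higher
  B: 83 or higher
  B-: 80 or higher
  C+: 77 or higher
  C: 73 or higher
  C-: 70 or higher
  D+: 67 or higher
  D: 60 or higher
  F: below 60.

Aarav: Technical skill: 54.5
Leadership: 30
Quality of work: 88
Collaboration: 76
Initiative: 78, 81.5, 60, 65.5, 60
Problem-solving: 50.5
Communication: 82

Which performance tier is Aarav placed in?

D

Initiative: drop 60 → average of remaining 4 = 285/4 = 71.25
Communication score 82 ≥ 40: minimum met.
Weighted total:
  Technical skill 54.5 × 0.23 = 12.535
  Leadership 30 × 0.06 = 1.8
  Quality of work 88 × 0.11 = 9.68
  Collaboration 76 × 0.05 = 3.8
  Initiative 71.25 × 0.18 = 12.825
  Problem-solving 50.5 × 0.14 = 7.07
  Communication 82 × 0.23 = 18.86
Sum = 66.57
66.57 is ≥ 60 and < 67 → D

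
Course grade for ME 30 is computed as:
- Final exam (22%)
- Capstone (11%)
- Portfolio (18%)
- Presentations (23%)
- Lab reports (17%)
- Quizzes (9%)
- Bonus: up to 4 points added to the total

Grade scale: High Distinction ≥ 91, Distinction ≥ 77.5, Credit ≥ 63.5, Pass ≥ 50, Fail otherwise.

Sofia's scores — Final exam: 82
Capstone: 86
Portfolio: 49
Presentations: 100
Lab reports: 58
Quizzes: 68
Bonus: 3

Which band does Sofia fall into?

Weighted total:
  Final exam 82 × 0.22 = 18.04
  Capstone 86 × 0.11 = 9.46
  Portfolio 49 × 0.18 = 8.82
  Presentations 100 × 0.23 = 23
  Lab reports 58 × 0.17 = 9.86
  Quizzes 68 × 0.09 = 6.12
Sum = 75.3
Bonus: 75.3 + 3 = 78.3
78.3 is ≥ 77.5 and < 91 → Distinction

Distinction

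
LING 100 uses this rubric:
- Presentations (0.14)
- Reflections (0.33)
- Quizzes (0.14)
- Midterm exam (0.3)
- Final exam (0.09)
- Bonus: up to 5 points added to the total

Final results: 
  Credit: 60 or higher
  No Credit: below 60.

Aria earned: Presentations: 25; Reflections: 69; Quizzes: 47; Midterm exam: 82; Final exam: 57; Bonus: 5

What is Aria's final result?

Credit

Weighted total:
  Presentations 25 × 0.14 = 3.5
  Reflections 69 × 0.33 = 22.77
  Quizzes 47 × 0.14 = 6.58
  Midterm exam 82 × 0.3 = 24.6
  Final exam 57 × 0.09 = 5.13
Sum = 62.58
Bonus: 62.58 + 5 = 67.58
67.58 ≥ 60 → Credit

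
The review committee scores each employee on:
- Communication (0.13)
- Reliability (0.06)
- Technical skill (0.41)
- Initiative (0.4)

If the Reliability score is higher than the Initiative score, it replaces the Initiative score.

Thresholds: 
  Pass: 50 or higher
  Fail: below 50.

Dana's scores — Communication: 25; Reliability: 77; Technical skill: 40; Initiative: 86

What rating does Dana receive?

Pass

Reliability (77) ≤ Initiative (86), so Initiative stays at 86.
Weighted total:
  Communication 25 × 0.13 = 3.25
  Reliability 77 × 0.06 = 4.62
  Technical skill 40 × 0.41 = 16.4
  Initiative 86 × 0.4 = 34.4
Sum = 58.67
58.67 ≥ 50 → Pass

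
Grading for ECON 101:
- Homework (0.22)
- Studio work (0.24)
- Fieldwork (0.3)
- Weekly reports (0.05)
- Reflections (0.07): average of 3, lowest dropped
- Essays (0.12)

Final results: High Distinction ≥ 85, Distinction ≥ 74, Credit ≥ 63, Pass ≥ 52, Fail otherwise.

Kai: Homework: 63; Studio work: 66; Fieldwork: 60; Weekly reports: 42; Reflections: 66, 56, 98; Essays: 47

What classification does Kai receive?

Reflections: drop 56 → average of remaining 2 = 164/2 = 82
Weighted total:
  Homework 63 × 0.22 = 13.86
  Studio work 66 × 0.24 = 15.84
  Fieldwork 60 × 0.3 = 18
  Weekly reports 42 × 0.05 = 2.1
  Reflections 82 × 0.07 = 5.74
  Essays 47 × 0.12 = 5.64
Sum = 61.18
61.18 is ≥ 52 and < 63 → Pass

Pass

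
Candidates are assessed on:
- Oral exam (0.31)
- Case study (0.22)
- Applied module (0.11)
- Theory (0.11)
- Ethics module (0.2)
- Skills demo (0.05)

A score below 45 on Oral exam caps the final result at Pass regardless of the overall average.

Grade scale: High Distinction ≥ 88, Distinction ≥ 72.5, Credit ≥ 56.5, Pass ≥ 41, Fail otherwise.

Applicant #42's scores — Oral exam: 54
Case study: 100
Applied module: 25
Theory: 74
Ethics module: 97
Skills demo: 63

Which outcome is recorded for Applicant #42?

Credit

Oral exam score 54 ≥ 45: minimum met.
Weighted total:
  Oral exam 54 × 0.31 = 16.74
  Case study 100 × 0.22 = 22
  Applied module 25 × 0.11 = 2.75
  Theory 74 × 0.11 = 8.14
  Ethics module 97 × 0.2 = 19.4
  Skills demo 63 × 0.05 = 3.15
Sum = 72.18
72.18 is ≥ 56.5 and < 72.5 → Credit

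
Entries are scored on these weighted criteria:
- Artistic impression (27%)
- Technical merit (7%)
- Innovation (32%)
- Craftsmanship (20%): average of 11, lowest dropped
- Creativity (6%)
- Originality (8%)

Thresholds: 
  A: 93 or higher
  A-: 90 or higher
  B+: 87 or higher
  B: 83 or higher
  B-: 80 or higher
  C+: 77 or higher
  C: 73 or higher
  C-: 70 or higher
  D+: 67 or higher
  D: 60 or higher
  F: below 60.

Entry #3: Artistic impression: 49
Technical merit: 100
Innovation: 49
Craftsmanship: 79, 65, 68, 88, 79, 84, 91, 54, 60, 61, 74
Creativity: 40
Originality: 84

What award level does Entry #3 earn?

D

Craftsmanship: drop 54 → average of remaining 10 = 749/10 = 74.9
Weighted total:
  Artistic impression 49 × 0.27 = 13.23
  Technical merit 100 × 0.07 = 7
  Innovation 49 × 0.32 = 15.68
  Craftsmanship 74.9 × 0.2 = 14.98
  Creativity 40 × 0.06 = 2.4
  Originality 84 × 0.08 = 6.72
Sum = 60.01
60.01 is ≥ 60 and < 67 → D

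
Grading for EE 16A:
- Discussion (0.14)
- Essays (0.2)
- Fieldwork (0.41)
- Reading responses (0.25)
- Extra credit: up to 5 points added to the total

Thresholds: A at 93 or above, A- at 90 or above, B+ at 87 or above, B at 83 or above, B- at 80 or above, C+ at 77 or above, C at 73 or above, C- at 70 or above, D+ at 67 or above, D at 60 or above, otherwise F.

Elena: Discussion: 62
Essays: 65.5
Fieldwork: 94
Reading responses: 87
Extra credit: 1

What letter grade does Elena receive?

Weighted total:
  Discussion 62 × 0.14 = 8.68
  Essays 65.5 × 0.2 = 13.1
  Fieldwork 94 × 0.41 = 38.54
  Reading responses 87 × 0.25 = 21.75
Sum = 82.07
Extra credit: 82.07 + 1 = 83.07
83.07 is ≥ 83 and < 87 → B

B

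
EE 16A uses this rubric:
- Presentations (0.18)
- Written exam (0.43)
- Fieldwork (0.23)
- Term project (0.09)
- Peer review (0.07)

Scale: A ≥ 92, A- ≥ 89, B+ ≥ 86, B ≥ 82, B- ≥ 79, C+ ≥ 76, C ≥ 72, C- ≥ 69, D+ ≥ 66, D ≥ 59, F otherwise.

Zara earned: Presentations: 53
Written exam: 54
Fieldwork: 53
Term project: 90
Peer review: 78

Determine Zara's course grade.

F

Weighted total:
  Presentations 53 × 0.18 = 9.54
  Written exam 54 × 0.43 = 23.22
  Fieldwork 53 × 0.23 = 12.19
  Term project 90 × 0.09 = 8.1
  Peer review 78 × 0.07 = 5.46
Sum = 58.51
58.51 < 59 → F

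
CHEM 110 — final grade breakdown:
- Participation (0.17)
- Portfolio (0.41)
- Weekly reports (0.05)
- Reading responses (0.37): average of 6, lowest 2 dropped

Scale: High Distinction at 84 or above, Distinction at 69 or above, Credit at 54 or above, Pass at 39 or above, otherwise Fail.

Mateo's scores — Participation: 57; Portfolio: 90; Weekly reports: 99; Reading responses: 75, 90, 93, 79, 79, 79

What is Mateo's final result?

Distinction

Reading responses: drop 75, 79 → average of remaining 4 = 341/4 = 85.25
Weighted total:
  Participation 57 × 0.17 = 9.69
  Portfolio 90 × 0.41 = 36.9
  Weekly reports 99 × 0.05 = 4.95
  Reading responses 85.25 × 0.37 = 31.5425
Sum = 83.0825
83.0825 is ≥ 69 and < 84 → Distinction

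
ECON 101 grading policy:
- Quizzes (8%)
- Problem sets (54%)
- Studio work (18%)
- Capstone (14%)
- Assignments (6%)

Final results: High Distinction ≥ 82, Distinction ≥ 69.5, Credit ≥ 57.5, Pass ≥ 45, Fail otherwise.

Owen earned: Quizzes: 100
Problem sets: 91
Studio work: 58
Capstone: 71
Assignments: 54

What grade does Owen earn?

Distinction

Weighted total:
  Quizzes 100 × 0.08 = 8
  Problem sets 91 × 0.54 = 49.14
  Studio work 58 × 0.18 = 10.44
  Capstone 71 × 0.14 = 9.94
  Assignments 54 × 0.06 = 3.24
Sum = 80.76
80.76 is ≥ 69.5 and < 82 → Distinction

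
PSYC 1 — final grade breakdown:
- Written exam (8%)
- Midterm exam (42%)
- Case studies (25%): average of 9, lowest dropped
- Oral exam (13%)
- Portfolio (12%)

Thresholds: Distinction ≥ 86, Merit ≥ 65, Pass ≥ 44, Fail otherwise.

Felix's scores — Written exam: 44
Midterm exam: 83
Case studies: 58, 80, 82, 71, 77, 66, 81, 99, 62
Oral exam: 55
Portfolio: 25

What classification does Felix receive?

Merit

Case studies: drop 58 → average of remaining 8 = 618/8 = 77.25
Weighted total:
  Written exam 44 × 0.08 = 3.52
  Midterm exam 83 × 0.42 = 34.86
  Case studies 77.25 × 0.25 = 19.3125
  Oral exam 55 × 0.13 = 7.15
  Portfolio 25 × 0.12 = 3
Sum = 67.8425
67.8425 is ≥ 65 and < 86 → Merit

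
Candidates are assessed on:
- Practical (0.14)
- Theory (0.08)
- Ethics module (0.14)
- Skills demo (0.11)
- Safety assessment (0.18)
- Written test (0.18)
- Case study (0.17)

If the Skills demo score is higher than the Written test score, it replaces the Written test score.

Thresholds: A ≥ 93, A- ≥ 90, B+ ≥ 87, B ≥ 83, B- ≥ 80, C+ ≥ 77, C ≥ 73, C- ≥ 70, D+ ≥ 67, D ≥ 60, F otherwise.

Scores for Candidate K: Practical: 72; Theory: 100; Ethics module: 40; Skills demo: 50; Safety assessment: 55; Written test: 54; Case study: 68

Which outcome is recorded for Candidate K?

D

Skills demo (50) ≤ Written test (54), so Written test stays at 54.
Weighted total:
  Practical 72 × 0.14 = 10.08
  Theory 100 × 0.08 = 8
  Ethics module 40 × 0.14 = 5.6
  Skills demo 50 × 0.11 = 5.5
  Safety assessment 55 × 0.18 = 9.9
  Written test 54 × 0.18 = 9.72
  Case study 68 × 0.17 = 11.56
Sum = 60.36
60.36 is ≥ 60 and < 67 → D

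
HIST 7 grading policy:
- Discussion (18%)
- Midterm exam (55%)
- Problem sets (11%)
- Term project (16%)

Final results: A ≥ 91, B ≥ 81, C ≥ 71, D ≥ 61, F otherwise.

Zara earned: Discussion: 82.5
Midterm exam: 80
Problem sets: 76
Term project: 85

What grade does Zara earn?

Weighted total:
  Discussion 82.5 × 0.18 = 14.85
  Midterm exam 80 × 0.55 = 44
  Problem sets 76 × 0.11 = 8.36
  Term project 85 × 0.16 = 13.6
Sum = 80.81
80.81 is ≥ 71 and < 81 → C

C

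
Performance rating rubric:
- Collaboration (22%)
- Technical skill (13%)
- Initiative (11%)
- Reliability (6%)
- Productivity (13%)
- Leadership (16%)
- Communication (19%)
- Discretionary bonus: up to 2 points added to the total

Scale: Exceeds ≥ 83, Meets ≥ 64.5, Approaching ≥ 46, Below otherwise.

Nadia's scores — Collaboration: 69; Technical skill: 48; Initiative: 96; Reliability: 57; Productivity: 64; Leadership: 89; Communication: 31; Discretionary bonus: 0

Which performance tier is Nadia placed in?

Approaching

Weighted total:
  Collaboration 69 × 0.22 = 15.18
  Technical skill 48 × 0.13 = 6.24
  Initiative 96 × 0.11 = 10.56
  Reliability 57 × 0.06 = 3.42
  Productivity 64 × 0.13 = 8.32
  Leadership 89 × 0.16 = 14.24
  Communication 31 × 0.19 = 5.89
Sum = 63.85
Discretionary bonus: 63.85 + 0 = 63.85
63.85 is ≥ 46 and < 64.5 → Approaching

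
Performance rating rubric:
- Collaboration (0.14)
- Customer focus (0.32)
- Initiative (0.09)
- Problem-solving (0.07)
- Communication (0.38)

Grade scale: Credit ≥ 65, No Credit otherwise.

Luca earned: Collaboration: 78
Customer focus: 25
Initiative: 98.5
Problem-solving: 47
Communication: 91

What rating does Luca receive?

Weighted total:
  Collaboration 78 × 0.14 = 10.92
  Customer focus 25 × 0.32 = 8
  Initiative 98.5 × 0.09 = 8.865
  Problem-solving 47 × 0.07 = 3.29
  Communication 91 × 0.38 = 34.58
Sum = 65.655
65.655 ≥ 65 → Credit

Credit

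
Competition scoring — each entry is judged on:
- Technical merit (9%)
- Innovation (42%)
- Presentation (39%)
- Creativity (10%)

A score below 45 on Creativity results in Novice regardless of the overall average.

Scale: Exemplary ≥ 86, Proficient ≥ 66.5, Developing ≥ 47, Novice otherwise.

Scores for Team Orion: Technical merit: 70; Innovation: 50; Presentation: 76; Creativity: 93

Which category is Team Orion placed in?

Creativity score 93 ≥ 45: minimum met.
Weighted total:
  Technical merit 70 × 0.09 = 6.3
  Innovation 50 × 0.42 = 21
  Presentation 76 × 0.39 = 29.64
  Creativity 93 × 0.1 = 9.3
Sum = 66.24
66.24 is ≥ 47 and < 66.5 → Developing

Developing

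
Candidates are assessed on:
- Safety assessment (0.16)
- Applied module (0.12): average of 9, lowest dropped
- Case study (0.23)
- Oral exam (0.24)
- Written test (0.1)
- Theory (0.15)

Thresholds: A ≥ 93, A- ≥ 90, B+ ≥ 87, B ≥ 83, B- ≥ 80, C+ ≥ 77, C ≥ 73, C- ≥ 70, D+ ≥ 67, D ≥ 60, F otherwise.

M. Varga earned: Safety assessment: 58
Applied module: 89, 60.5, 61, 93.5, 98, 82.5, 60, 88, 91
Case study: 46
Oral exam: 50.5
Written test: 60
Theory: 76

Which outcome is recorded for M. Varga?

Applied module: drop 60 → average of remaining 8 = 663.5/8 = 82.9375
Weighted total:
  Safety assessment 58 × 0.16 = 9.28
  Applied module 82.9375 × 0.12 = 9.9525
  Case study 46 × 0.23 = 10.58
  Oral exam 50.5 × 0.24 = 12.12
  Written test 60 × 0.1 = 6
  Theory 76 × 0.15 = 11.4
Sum = 59.3325
59.3325 < 60 → F

F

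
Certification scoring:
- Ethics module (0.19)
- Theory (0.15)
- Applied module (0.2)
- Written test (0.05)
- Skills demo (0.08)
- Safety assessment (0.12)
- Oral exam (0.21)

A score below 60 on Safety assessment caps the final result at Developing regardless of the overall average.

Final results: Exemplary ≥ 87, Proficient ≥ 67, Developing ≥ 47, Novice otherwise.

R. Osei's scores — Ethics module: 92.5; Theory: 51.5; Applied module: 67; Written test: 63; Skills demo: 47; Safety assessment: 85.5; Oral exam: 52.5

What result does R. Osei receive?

Safety assessment score 85.5 ≥ 60: minimum met.
Weighted total:
  Ethics module 92.5 × 0.19 = 17.575
  Theory 51.5 × 0.15 = 7.725
  Applied module 67 × 0.2 = 13.4
  Written test 63 × 0.05 = 3.15
  Skills demo 47 × 0.08 = 3.76
  Safety assessment 85.5 × 0.12 = 10.26
  Oral exam 52.5 × 0.21 = 11.025
Sum = 66.895
66.895 is ≥ 47 and < 67 → Developing

Developing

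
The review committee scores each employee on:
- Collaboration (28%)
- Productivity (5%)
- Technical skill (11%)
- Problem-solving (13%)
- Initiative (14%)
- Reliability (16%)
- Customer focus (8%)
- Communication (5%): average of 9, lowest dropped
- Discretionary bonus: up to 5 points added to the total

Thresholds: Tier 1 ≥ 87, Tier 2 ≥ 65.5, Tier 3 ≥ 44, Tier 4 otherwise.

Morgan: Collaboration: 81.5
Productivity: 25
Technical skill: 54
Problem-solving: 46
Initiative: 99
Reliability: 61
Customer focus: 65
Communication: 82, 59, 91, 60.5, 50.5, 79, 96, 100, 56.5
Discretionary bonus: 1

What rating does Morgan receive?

Communication: drop 50.5 → average of remaining 8 = 624/8 = 78
Weighted total:
  Collaboration 81.5 × 0.28 = 22.82
  Productivity 25 × 0.05 = 1.25
  Technical skill 54 × 0.11 = 5.94
  Problem-solving 46 × 0.13 = 5.98
  Initiative 99 × 0.14 = 13.86
  Reliability 61 × 0.16 = 9.76
  Customer focus 65 × 0.08 = 5.2
  Communication 78 × 0.05 = 3.9
Sum = 68.71
Discretionary bonus: 68.71 + 1 = 69.71
69.71 is ≥ 65.5 and < 87 → Tier 2

Tier 2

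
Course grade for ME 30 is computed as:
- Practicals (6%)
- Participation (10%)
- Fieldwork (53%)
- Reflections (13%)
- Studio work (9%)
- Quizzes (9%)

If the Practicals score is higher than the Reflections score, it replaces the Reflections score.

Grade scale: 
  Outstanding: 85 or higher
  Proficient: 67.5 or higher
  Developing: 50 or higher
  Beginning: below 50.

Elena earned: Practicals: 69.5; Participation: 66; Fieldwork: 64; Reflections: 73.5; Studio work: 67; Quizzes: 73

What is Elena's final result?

Developing

Practicals (69.5) ≤ Reflections (73.5), so Reflections stays at 73.5.
Weighted total:
  Practicals 69.5 × 0.06 = 4.17
  Participation 66 × 0.1 = 6.6
  Fieldwork 64 × 0.53 = 33.92
  Reflections 73.5 × 0.13 = 9.555
  Studio work 67 × 0.09 = 6.03
  Quizzes 73 × 0.09 = 6.57
Sum = 66.845
66.845 is ≥ 50 and < 67.5 → Developing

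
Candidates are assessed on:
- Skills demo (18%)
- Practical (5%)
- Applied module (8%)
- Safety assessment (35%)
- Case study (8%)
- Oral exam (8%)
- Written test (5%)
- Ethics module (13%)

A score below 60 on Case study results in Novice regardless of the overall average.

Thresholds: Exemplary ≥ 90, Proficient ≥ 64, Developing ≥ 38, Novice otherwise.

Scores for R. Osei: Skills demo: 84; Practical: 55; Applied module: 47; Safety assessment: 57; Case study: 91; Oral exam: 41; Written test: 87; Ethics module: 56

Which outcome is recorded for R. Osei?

Case study score 91 ≥ 60: minimum met.
Weighted total:
  Skills demo 84 × 0.18 = 15.12
  Practical 55 × 0.05 = 2.75
  Applied module 47 × 0.08 = 3.76
  Safety assessment 57 × 0.35 = 19.95
  Case study 91 × 0.08 = 7.28
  Oral exam 41 × 0.08 = 3.28
  Written test 87 × 0.05 = 4.35
  Ethics module 56 × 0.13 = 7.28
Sum = 63.77
63.77 is ≥ 38 and < 64 → Developing

Developing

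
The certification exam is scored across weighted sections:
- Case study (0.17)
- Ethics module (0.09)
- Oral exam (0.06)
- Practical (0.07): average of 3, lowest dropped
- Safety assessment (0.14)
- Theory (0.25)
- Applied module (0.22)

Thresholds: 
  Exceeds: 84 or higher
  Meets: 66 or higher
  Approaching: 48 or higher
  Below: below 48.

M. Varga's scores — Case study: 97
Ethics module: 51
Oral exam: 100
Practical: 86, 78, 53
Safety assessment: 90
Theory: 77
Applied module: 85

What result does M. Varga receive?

Practical: drop 53 → average of remaining 2 = 164/2 = 82
Weighted total:
  Case study 97 × 0.17 = 16.49
  Ethics module 51 × 0.09 = 4.59
  Oral exam 100 × 0.06 = 6
  Practical 82 × 0.07 = 5.74
  Safety assessment 90 × 0.14 = 12.6
  Theory 77 × 0.25 = 19.25
  Applied module 85 × 0.22 = 18.7
Sum = 83.37
83.37 is ≥ 66 and < 84 → Meets

Meets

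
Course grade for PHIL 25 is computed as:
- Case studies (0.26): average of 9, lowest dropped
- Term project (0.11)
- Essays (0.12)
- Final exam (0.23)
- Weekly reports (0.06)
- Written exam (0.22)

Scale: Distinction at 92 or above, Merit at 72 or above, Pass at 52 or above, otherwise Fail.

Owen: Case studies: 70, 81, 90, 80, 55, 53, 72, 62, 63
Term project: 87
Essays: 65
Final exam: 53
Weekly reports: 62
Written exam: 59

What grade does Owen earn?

Case studies: drop 53 → average of remaining 8 = 573/8 = 71.625
Weighted total:
  Case studies 71.625 × 0.26 = 18.6225
  Term project 87 × 0.11 = 9.57
  Essays 65 × 0.12 = 7.8
  Final exam 53 × 0.23 = 12.19
  Weekly reports 62 × 0.06 = 3.72
  Written exam 59 × 0.22 = 12.98
Sum = 64.8825
64.8825 is ≥ 52 and < 72 → Pass

Pass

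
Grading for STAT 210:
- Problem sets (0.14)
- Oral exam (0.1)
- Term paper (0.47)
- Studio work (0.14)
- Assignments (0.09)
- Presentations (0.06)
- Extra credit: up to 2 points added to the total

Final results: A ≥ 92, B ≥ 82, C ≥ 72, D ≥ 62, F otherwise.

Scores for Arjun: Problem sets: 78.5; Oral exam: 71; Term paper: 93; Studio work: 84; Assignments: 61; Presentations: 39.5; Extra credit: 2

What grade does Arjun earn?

Weighted total:
  Problem sets 78.5 × 0.14 = 10.99
  Oral exam 71 × 0.1 = 7.1
  Term paper 93 × 0.47 = 43.71
  Studio work 84 × 0.14 = 11.76
  Assignments 61 × 0.09 = 5.49
  Presentations 39.5 × 0.06 = 2.37
Sum = 81.42
Extra credit: 81.42 + 2 = 83.42
83.42 is ≥ 82 and < 92 → B

B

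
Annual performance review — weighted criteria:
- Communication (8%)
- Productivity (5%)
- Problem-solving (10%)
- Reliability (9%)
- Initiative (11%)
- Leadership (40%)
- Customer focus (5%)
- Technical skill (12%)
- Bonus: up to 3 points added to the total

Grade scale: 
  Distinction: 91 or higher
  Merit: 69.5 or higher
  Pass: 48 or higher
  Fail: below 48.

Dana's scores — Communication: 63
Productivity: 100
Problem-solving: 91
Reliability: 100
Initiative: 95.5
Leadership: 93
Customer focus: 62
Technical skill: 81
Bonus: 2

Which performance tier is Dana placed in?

Weighted total:
  Communication 63 × 0.08 = 5.04
  Productivity 100 × 0.05 = 5
  Problem-solving 91 × 0.1 = 9.1
  Reliability 100 × 0.09 = 9
  Initiative 95.5 × 0.11 = 10.505
  Leadership 93 × 0.4 = 37.2
  Customer focus 62 × 0.05 = 3.1
  Technical skill 81 × 0.12 = 9.72
Sum = 88.665
Bonus: 88.665 + 2 = 90.665
90.665 is ≥ 69.5 and < 91 → Merit

Merit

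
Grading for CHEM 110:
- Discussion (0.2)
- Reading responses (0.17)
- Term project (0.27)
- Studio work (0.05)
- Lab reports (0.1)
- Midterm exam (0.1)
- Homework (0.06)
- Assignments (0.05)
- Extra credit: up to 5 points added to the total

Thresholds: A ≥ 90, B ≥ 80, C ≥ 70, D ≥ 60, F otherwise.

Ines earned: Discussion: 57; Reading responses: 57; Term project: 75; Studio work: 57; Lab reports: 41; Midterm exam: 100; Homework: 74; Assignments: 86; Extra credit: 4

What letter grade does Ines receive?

C

Weighted total:
  Discussion 57 × 0.2 = 11.4
  Reading responses 57 × 0.17 = 9.69
  Term project 75 × 0.27 = 20.25
  Studio work 57 × 0.05 = 2.85
  Lab reports 41 × 0.1 = 4.1
  Midterm exam 100 × 0.1 = 10
  Homework 74 × 0.06 = 4.44
  Assignments 86 × 0.05 = 4.3
Sum = 67.03
Extra credit: 67.03 + 4 = 71.03
71.03 is ≥ 70 and < 80 → C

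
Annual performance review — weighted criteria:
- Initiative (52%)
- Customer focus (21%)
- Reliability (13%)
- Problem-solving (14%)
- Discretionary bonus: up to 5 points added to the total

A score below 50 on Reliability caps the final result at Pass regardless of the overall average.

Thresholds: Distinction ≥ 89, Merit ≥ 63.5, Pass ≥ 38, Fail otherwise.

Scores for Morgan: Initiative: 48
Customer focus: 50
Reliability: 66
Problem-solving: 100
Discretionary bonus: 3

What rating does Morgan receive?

Pass

Reliability score 66 ≥ 50: minimum met.
Weighted total:
  Initiative 48 × 0.52 = 24.96
  Customer focus 50 × 0.21 = 10.5
  Reliability 66 × 0.13 = 8.58
  Problem-solving 100 × 0.14 = 14
Sum = 58.04
Discretionary bonus: 58.04 + 3 = 61.04
61.04 is ≥ 38 and < 63.5 → Pass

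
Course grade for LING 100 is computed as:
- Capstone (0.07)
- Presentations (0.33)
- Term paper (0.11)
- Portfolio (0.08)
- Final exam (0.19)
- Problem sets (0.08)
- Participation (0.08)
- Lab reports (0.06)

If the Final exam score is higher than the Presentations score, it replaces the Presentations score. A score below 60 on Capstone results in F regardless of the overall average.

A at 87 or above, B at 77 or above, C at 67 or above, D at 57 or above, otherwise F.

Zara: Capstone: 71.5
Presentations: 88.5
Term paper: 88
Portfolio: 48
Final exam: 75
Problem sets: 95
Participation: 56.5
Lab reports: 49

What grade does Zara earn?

B

Final exam (75) ≤ Presentations (88.5), so Presentations stays at 88.5.
Capstone score 71.5 ≥ 60: minimum met.
Weighted total:
  Capstone 71.5 × 0.07 = 5.005
  Presentations 88.5 × 0.33 = 29.205
  Term paper 88 × 0.11 = 9.68
  Portfolio 48 × 0.08 = 3.84
  Final exam 75 × 0.19 = 14.25
  Problem sets 95 × 0.08 = 7.6
  Participation 56.5 × 0.08 = 4.52
  Lab reports 49 × 0.06 = 2.94
Sum = 77.04
77.04 is ≥ 77 and < 87 → B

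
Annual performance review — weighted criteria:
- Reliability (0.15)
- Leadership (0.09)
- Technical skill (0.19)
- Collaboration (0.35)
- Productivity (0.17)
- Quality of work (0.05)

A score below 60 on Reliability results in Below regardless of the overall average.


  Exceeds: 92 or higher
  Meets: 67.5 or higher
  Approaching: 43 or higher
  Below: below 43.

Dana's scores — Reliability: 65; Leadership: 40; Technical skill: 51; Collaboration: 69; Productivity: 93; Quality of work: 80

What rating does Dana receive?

Reliability score 65 ≥ 60: minimum met.
Weighted total:
  Reliability 65 × 0.15 = 9.75
  Leadership 40 × 0.09 = 3.6
  Technical skill 51 × 0.19 = 9.69
  Collaboration 69 × 0.35 = 24.15
  Productivity 93 × 0.17 = 15.81
  Quality of work 80 × 0.05 = 4
Sum = 67
67 is ≥ 43 and < 67.5 → Approaching

Approaching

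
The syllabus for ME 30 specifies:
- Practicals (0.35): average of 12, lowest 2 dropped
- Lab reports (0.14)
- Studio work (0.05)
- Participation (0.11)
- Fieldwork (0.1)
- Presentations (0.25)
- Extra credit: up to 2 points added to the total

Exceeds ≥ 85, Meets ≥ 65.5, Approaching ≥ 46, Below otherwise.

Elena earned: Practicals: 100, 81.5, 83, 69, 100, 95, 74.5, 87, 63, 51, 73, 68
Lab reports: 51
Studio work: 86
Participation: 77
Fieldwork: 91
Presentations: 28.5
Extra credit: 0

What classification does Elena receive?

Practicals: drop 51, 63 → average of remaining 10 = 831/10 = 83.1
Weighted total:
  Practicals 83.1 × 0.35 = 29.085
  Lab reports 51 × 0.14 = 7.14
  Studio work 86 × 0.05 = 4.3
  Participation 77 × 0.11 = 8.47
  Fieldwork 91 × 0.1 = 9.1
  Presentations 28.5 × 0.25 = 7.125
Sum = 65.22
Extra credit: 65.22 + 0 = 65.22
65.22 is ≥ 46 and < 65.5 → Approaching

Approaching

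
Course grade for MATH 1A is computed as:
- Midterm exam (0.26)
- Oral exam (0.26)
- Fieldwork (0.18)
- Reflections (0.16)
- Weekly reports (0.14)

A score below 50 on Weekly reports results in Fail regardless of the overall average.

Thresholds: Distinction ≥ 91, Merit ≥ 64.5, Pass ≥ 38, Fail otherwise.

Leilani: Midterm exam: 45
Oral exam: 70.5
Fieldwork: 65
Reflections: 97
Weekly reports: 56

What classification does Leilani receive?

Merit

Weekly reports score 56 ≥ 50: minimum met.
Weighted total:
  Midterm exam 45 × 0.26 = 11.7
  Oral exam 70.5 × 0.26 = 18.33
  Fieldwork 65 × 0.18 = 11.7
  Reflections 97 × 0.16 = 15.52
  Weekly reports 56 × 0.14 = 7.84
Sum = 65.09
65.09 is ≥ 64.5 and < 91 → Merit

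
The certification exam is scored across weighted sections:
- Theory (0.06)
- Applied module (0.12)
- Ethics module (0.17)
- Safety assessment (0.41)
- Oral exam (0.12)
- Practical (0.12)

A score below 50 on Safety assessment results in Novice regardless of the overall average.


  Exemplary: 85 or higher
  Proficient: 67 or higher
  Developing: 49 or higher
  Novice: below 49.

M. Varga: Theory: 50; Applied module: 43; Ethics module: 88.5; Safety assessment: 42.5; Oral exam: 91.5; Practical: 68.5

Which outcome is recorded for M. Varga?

Safety assessment score 42.5 < 50: minimum not met.
Weighted total:
  Theory 50 × 0.06 = 3
  Applied module 43 × 0.12 = 5.16
  Ethics module 88.5 × 0.17 = 15.045
  Safety assessment 42.5 × 0.41 = 17.425
  Oral exam 91.5 × 0.12 = 10.98
  Practical 68.5 × 0.12 = 8.22
Sum = 59.83
Because the Safety assessment minimum was not met, the result is Novice.

Novice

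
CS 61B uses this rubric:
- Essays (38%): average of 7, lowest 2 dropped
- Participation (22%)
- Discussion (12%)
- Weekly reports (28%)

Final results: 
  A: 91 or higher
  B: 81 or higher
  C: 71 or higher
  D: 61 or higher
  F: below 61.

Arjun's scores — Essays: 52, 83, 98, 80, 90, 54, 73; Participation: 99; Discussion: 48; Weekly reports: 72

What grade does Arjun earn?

Essays: drop 52, 54 → average of remaining 5 = 424/5 = 84.8
Weighted total:
  Essays 84.8 × 0.38 = 32.224
  Participation 99 × 0.22 = 21.78
  Discussion 48 × 0.12 = 5.76
  Weekly reports 72 × 0.28 = 20.16
Sum = 79.924
79.924 is ≥ 71 and < 81 → C

C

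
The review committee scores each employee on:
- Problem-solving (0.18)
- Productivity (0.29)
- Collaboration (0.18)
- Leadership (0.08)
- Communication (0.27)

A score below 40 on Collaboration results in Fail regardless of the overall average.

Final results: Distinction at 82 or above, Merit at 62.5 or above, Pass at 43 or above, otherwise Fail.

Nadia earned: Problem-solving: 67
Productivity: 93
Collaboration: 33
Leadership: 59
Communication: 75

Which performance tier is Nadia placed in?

Fail

Collaboration score 33 < 40: minimum not met.
Weighted total:
  Problem-solving 67 × 0.18 = 12.06
  Productivity 93 × 0.29 = 26.97
  Collaboration 33 × 0.18 = 5.94
  Leadership 59 × 0.08 = 4.72
  Communication 75 × 0.27 = 20.25
Sum = 69.94
Because the Collaboration minimum was not met, the result is Fail.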